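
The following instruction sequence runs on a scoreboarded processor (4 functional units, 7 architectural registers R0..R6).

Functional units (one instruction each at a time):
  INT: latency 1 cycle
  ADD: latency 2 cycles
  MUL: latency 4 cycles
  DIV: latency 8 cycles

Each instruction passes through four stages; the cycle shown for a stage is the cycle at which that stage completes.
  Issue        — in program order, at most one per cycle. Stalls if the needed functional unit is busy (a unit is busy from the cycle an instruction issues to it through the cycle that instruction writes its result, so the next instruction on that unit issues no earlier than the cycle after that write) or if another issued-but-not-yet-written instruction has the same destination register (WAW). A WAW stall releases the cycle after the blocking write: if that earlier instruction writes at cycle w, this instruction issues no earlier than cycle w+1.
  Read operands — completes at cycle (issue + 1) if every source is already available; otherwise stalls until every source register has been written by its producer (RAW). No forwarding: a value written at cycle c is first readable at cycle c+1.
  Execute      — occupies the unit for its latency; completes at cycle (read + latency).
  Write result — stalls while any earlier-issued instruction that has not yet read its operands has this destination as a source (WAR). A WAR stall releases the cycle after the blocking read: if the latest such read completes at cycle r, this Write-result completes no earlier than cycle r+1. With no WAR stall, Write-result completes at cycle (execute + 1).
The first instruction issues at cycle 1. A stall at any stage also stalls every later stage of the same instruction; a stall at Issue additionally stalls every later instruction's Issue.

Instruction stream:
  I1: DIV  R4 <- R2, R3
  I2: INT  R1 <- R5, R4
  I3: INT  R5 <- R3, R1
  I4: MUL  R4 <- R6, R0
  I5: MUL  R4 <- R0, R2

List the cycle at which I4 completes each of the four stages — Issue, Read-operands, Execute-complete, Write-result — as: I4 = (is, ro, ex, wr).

c1: I1 dispatched to DIV
c2: I1 operands ready | I2 dispatched to INT
c10: I1 complete
c11: R4←I1
c12: I2 operands ready
c13: I2 complete
c14: R1←I2
c15: I3 dispatched to INT
c16: I3 operands ready | I4 dispatched to MUL
c17: I3 complete | I4 operands ready
c18: R5←I3
c21: I4 complete
c22: R4←I4
c23: I5 dispatched to MUL
c24: I5 operands ready
c28: I5 complete
c29: R4←I5

I4 = (16, 17, 21, 22)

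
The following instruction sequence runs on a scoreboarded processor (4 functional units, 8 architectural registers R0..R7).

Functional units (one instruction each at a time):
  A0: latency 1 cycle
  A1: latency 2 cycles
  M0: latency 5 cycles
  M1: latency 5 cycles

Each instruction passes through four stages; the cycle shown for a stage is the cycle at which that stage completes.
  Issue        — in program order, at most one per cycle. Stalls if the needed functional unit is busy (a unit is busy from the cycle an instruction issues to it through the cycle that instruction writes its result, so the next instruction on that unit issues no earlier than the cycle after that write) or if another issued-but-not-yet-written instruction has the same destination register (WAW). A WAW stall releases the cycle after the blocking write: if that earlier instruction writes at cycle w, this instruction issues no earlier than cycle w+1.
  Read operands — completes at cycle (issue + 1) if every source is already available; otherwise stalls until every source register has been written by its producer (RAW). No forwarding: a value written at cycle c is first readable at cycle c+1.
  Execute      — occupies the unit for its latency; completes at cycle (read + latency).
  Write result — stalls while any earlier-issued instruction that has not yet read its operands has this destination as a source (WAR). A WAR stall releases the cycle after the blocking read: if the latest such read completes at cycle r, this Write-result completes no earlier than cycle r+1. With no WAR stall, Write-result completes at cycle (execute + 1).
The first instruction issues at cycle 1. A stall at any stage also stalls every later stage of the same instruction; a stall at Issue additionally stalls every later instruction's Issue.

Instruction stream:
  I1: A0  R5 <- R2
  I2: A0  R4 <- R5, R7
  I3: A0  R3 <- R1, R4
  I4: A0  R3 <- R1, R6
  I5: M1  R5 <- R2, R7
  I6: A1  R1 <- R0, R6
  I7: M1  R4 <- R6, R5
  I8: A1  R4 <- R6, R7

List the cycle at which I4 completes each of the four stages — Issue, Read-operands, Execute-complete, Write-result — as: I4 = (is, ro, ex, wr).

c1: I1 issues→A0
c2: I1 reads
c3: I1 exec-done
c4: I1 writes R5
c5: I2 issues→A0
c6: I2 reads
c7: I2 exec-done
c8: I2 writes R4
c9: I3 issues→A0
c10: I3 reads
c11: I3 exec-done
c12: I3 writes R3
c13: I4 issues→A0
c14: I4 reads, I5 issues→M1
c15: I4 exec-done, I5 reads, I6 issues→A1
c16: I4 writes R3, I6 reads
c18: I6 exec-done
c19: I6 writes R1
c20: I5 exec-done
c21: I5 writes R5
c22: I7 issues→M1
c23: I7 reads
c28: I7 exec-done
c29: I7 writes R4
c30: I8 issues→A1
c31: I8 reads
c33: I8 exec-done
c34: I8 writes R4

I4 = (13, 14, 15, 16)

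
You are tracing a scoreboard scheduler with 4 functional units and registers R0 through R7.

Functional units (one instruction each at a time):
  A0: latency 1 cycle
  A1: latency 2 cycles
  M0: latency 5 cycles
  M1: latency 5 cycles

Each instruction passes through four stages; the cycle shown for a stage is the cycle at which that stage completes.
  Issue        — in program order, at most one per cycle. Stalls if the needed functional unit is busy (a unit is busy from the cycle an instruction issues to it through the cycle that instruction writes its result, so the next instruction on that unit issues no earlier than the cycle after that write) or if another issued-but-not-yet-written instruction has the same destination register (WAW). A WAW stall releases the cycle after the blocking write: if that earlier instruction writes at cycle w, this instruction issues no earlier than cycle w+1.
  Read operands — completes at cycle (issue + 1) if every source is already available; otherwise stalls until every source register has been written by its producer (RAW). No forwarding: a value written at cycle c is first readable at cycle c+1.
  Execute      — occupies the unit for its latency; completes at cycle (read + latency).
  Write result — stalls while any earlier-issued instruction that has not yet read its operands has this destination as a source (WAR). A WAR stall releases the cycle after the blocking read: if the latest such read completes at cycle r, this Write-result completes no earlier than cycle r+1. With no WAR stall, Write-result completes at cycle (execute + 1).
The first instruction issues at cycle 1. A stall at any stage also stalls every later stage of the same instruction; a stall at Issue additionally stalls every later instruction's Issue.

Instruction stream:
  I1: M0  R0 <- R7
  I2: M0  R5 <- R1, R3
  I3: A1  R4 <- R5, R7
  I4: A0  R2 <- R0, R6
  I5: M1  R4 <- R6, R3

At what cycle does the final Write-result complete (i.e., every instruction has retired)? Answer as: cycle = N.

cycle = 28

t=1  I1 issues→M0
t=2  I1 reads
t=7  I1 exec-done
t=8  I1 writes R0
t=9  I2 issues→M0
t=10  I2 reads; I3 issues→A1
t=11  I4 issues→A0
t=12  I4 reads
t=13  I4 exec-done
t=14  I4 writes R2
t=15  I2 exec-done
t=16  I2 writes R5
t=17  I3 reads
t=19  I3 exec-done
t=20  I3 writes R4
t=21  I5 issues→M1
t=22  I5 reads
t=27  I5 exec-done
t=28  I5 writes R4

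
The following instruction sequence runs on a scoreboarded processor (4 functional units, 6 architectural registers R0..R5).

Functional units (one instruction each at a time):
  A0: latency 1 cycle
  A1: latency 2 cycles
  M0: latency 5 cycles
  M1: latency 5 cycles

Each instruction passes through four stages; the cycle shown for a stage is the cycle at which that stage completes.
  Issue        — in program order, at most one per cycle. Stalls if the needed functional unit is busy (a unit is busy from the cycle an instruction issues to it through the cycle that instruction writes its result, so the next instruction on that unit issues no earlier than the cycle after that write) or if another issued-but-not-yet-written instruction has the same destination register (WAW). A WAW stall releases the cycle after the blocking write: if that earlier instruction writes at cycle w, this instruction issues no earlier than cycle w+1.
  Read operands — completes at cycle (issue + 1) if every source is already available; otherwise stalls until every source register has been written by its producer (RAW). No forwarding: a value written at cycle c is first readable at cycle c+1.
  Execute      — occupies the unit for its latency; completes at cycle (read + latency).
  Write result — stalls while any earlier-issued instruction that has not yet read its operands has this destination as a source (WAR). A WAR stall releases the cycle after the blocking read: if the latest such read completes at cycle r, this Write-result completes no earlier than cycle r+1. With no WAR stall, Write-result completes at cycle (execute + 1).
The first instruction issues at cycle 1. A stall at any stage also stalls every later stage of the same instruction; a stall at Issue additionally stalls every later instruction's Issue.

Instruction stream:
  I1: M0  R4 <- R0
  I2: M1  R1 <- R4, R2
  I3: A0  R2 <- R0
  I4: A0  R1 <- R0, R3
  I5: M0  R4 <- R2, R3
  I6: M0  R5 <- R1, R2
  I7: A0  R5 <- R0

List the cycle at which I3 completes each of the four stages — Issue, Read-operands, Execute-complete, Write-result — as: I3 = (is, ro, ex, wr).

t=1  I1 dispatched to M0
t=2  I1 operands ready | I2 dispatched to M1
t=3  I3 dispatched to A0
t=4  I3 operands ready
t=5  I3 complete
t=7  I1 complete
t=8  R4←I1
t=9  I2 operands ready
t=10  R2←I3
t=14  I2 complete
t=15  R1←I2
t=16  I4 dispatched to A0
t=17  I4 operands ready | I5 dispatched to M0
t=18  I4 complete | I5 operands ready
t=19  R1←I4
t=23  I5 complete
t=24  R4←I5
t=25  I6 dispatched to M0
t=26  I6 operands ready
t=31  I6 complete
t=32  R5←I6
t=33  I7 dispatched to A0
t=34  I7 operands ready
t=35  I7 complete
t=36  R5←I7

I3 = (3, 4, 5, 10)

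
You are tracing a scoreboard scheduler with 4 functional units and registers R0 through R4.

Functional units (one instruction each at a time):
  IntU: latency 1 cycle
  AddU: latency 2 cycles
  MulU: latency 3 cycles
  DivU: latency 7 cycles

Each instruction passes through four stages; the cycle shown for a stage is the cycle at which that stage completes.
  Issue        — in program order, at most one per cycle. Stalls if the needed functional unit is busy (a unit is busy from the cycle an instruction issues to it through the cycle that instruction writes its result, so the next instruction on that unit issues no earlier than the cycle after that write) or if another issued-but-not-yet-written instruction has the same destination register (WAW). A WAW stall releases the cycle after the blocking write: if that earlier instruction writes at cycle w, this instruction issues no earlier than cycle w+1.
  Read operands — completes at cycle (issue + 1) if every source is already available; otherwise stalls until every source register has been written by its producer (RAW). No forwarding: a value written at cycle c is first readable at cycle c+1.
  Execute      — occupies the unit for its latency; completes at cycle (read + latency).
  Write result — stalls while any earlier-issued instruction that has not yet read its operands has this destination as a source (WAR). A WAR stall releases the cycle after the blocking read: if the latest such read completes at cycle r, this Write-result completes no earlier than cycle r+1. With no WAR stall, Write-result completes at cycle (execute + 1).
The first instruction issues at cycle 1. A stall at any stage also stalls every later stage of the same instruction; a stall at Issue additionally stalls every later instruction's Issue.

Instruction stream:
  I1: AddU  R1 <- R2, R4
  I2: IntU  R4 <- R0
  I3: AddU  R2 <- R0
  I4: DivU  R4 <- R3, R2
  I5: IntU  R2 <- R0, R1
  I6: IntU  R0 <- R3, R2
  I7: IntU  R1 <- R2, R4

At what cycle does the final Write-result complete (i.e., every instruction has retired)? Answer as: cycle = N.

I1  is:1  ro:2  ex:4  wr:5
I2  is:2  ro:3  ex:4  wr:5
I3  is:6  ro:7  ex:9  wr:10  — struct: AddU busy until I1 writes@5
I4  is:7  ro:11  ex:18  wr:19  — RAW R2: wait I3 write@10
I5  is:11  ro:12  ex:13  wr:14  — WAW R2: wait I3 write@10
I6  is:15  ro:16  ex:17  wr:18  — struct: IntU busy until I5 writes@14
I7  is:19  ro:20  ex:21  wr:22  — struct: IntU busy until I6 writes@18

cycle = 22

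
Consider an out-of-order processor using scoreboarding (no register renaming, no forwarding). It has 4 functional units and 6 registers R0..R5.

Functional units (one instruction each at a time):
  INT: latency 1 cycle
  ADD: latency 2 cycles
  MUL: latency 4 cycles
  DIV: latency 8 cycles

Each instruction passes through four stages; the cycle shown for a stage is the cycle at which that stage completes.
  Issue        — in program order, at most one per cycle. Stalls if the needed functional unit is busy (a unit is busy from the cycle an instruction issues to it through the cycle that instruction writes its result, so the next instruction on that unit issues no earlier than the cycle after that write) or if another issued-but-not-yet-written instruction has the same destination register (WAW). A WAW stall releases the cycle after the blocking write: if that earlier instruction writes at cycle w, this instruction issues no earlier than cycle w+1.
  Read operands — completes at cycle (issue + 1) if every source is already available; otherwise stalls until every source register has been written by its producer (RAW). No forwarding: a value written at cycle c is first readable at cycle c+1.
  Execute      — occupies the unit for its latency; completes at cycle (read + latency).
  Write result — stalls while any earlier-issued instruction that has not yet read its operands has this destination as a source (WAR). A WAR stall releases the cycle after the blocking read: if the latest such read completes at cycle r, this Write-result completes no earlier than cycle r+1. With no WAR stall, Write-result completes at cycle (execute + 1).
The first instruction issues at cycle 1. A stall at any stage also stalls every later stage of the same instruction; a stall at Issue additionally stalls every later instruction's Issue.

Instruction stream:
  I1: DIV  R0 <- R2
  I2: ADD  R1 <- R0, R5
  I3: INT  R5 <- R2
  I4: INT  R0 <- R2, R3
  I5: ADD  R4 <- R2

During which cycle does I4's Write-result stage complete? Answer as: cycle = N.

cycle = 17

[I1] 1/2/10/11
[I2] 2/12/14/15  (RAW R0: wait I1 write@11)
[I3] 3/4/5/13  (WAR R5: wait I2 read@12)
[I4] 14/15/16/17  (struct: INT busy until I3 writes@13)
[I5] 16/17/19/20  (struct: ADD busy until I2 writes@15)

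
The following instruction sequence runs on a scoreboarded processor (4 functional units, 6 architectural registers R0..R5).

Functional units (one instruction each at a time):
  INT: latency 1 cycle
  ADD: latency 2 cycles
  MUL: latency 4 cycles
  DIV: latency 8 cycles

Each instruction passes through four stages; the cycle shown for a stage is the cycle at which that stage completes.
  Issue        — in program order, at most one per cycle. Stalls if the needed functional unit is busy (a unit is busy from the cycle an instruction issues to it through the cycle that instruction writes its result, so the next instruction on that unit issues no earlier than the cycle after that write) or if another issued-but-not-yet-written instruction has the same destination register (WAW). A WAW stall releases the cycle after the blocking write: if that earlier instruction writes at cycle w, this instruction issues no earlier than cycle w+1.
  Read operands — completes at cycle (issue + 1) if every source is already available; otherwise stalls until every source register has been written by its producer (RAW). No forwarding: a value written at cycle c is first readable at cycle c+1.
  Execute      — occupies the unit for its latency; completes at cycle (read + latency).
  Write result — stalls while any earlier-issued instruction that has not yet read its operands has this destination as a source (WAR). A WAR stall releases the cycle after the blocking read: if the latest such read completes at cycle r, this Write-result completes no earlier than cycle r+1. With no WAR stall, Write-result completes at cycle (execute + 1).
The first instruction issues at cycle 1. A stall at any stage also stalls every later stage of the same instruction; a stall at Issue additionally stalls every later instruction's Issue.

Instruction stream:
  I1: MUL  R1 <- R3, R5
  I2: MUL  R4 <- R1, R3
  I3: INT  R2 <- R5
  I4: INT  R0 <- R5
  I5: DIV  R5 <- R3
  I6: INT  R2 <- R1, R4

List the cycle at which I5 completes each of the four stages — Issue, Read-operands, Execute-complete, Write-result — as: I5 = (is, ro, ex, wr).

1) issue 1, read 2, done 6, write 7
2) issue 8, read 9, done 13, write 14  <struct: MUL busy until I1 writes@7>
3) issue 9, read 10, done 11, write 12
4) issue 13, read 14, done 15, write 16  <struct: INT busy until I3 writes@12>
5) issue 14, read 15, done 23, write 24
6) issue 17, read 18, done 19, write 20  <struct: INT busy until I4 writes@16>

I5 = (14, 15, 23, 24)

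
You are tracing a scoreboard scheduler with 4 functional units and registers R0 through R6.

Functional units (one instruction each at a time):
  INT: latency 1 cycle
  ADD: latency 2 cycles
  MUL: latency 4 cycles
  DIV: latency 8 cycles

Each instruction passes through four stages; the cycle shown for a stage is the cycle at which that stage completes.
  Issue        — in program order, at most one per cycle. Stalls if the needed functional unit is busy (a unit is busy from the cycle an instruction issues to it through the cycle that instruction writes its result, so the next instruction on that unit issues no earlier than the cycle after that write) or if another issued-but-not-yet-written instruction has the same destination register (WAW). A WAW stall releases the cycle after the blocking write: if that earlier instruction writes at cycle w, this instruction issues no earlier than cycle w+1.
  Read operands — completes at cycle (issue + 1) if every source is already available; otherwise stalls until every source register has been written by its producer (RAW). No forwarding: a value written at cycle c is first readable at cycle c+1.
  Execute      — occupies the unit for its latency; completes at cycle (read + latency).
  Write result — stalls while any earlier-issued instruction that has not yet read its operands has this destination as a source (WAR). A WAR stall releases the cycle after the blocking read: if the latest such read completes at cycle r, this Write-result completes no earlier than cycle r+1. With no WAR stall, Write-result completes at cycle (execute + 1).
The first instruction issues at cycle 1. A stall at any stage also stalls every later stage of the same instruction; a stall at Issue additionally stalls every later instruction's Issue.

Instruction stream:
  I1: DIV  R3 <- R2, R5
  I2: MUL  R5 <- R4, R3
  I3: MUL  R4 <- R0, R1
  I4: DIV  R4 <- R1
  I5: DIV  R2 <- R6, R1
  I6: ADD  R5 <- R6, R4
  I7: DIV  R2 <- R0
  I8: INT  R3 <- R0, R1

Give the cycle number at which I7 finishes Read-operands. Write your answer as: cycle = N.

t=1  issue I1 (DIV)
t=2  I1 read-ops; issue I2 (MUL)
t=10  I1 finished on DIV
t=11  I1→R3
t=12  I2 read-ops
t=16  I2 finished on MUL
t=17  I2→R5
t=18  issue I3 (MUL)
t=19  I3 read-ops
t=23  I3 finished on MUL
t=24  I3→R4
t=25  issue I4 (DIV)
t=26  I4 read-ops
t=34  I4 finished on DIV
t=35  I4→R4
t=36  issue I5 (DIV)
t=37  I5 read-ops; issue I6 (ADD)
t=38  I6 read-ops
t=40  I6 finished on ADD
t=41  I6→R5
t=45  I5 finished on DIV
t=46  I5→R2
t=47  issue I7 (DIV)
t=48  I7 read-ops; issue I8 (INT)
t=49  I8 read-ops
t=50  I8 finished on INT
t=51  I8→R3
t=56  I7 finished on DIV
t=57  I7→R2

cycle = 48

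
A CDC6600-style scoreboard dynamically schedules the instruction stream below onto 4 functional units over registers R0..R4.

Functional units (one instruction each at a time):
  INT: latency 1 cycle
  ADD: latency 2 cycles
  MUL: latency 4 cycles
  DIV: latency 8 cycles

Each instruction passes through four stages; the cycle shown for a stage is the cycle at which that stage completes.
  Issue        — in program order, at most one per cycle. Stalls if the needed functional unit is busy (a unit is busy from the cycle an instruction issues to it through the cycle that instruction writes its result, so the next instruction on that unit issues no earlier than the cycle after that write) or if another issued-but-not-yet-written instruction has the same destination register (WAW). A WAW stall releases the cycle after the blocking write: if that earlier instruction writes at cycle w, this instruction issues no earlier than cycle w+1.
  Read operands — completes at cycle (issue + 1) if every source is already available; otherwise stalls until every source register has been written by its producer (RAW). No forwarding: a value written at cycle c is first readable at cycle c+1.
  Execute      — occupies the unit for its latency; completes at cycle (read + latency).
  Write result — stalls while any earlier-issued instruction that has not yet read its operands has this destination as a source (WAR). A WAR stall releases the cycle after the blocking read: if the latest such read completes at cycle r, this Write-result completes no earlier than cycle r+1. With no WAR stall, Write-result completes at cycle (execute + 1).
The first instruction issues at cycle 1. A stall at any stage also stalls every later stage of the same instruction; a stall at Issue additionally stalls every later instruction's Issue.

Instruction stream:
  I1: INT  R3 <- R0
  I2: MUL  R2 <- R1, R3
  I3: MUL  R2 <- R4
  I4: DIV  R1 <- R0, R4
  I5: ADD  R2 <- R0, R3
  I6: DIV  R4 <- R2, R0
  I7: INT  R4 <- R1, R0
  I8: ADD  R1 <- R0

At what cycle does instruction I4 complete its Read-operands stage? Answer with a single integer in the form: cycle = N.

cycle = 13

t=1  issue I1 (INT)
t=2  I1 read-ops | issue I2 (MUL)
t=3  I1 finished on INT
t=4  I1→R3
t=5  I2 read-ops
t=9  I2 finished on MUL
t=10  I2→R2
t=11  issue I3 (MUL)
t=12  I3 read-ops | issue I4 (DIV)
t=13  I4 read-ops
t=16  I3 finished on MUL
t=17  I3→R2
t=18  issue I5 (ADD)
t=19  I5 read-ops
t=21  I4 finished on DIV | I5 finished on ADD
t=22  I4→R1 | I5→R2
t=23  issue I6 (DIV)
t=24  I6 read-ops
t=32  I6 finished on DIV
t=33  I6→R4
t=34  issue I7 (INT)
t=35  I7 read-ops | issue I8 (ADD)
t=36  I7 finished on INT | I8 read-ops
t=37  I7→R4
t=38  I8 finished on ADD
t=39  I8→R1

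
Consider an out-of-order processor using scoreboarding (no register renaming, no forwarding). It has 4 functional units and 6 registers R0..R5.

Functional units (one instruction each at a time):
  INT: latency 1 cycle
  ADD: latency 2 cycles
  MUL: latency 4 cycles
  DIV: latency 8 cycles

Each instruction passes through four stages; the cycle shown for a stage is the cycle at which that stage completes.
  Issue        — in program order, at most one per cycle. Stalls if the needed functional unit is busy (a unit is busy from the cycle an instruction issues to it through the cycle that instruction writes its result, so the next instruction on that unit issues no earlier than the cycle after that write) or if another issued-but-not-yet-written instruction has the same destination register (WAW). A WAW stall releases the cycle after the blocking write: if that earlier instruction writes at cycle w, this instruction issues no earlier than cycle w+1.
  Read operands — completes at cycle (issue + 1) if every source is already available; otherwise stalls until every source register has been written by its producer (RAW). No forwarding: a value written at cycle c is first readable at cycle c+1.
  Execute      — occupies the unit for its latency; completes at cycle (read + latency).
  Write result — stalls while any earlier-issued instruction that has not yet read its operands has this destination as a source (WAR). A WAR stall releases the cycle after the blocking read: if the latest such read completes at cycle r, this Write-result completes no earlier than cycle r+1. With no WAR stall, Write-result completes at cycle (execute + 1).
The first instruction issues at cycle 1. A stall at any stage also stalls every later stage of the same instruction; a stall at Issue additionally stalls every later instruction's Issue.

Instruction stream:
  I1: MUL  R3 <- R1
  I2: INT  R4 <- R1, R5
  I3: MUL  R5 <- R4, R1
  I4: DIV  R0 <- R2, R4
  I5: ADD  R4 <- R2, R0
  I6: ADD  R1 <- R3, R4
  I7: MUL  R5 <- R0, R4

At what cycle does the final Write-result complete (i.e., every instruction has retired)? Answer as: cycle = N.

cycle = 31

I1  is:1  ro:2  ex:6  wr:7
I2  is:2  ro:3  ex:4  wr:5
I3  is:8  ro:9  ex:13  wr:14  — struct: MUL busy until I1 writes@7
I4  is:9  ro:10  ex:18  wr:19
I5  is:10  ro:20  ex:22  wr:23  — RAW R0: wait I4 write@19
I6  is:24  ro:25  ex:27  wr:28  — struct: ADD busy until I5 writes@23
I7  is:25  ro:26  ex:30  wr:31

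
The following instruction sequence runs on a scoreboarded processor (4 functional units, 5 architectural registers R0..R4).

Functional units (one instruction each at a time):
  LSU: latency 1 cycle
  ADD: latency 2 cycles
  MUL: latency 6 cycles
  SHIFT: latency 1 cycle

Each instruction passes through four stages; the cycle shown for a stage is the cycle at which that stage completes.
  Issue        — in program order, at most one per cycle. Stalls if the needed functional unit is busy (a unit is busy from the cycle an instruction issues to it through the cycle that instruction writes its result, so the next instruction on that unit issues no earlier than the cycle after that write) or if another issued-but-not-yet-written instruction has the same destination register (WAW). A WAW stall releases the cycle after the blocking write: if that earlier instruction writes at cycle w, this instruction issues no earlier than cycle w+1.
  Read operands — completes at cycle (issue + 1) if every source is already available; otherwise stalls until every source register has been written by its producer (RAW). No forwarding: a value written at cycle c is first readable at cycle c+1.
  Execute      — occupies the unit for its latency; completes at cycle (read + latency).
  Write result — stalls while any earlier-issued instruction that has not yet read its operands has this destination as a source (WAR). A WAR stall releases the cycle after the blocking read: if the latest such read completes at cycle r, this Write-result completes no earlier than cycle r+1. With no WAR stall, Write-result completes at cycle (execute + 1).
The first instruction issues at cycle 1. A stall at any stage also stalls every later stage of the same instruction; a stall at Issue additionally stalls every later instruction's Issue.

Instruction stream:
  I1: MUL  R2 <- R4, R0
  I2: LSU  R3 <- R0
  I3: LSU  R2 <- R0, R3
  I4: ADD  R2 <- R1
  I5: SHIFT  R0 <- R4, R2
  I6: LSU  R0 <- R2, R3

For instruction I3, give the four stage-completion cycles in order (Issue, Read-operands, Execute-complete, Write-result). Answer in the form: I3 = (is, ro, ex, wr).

I3 = (10, 11, 12, 13)

[I1] 1/2/8/9
[I2] 2/3/4/5
[I3] 10/11/12/13  (WAW R2: wait I1 write@9)
[I4] 14/15/17/18  (WAW R2: wait I3 write@13)
[I5] 15/19/20/21  (RAW R2: wait I4 write@18)
[I6] 22/23/24/25  (WAW R0: wait I5 write@21)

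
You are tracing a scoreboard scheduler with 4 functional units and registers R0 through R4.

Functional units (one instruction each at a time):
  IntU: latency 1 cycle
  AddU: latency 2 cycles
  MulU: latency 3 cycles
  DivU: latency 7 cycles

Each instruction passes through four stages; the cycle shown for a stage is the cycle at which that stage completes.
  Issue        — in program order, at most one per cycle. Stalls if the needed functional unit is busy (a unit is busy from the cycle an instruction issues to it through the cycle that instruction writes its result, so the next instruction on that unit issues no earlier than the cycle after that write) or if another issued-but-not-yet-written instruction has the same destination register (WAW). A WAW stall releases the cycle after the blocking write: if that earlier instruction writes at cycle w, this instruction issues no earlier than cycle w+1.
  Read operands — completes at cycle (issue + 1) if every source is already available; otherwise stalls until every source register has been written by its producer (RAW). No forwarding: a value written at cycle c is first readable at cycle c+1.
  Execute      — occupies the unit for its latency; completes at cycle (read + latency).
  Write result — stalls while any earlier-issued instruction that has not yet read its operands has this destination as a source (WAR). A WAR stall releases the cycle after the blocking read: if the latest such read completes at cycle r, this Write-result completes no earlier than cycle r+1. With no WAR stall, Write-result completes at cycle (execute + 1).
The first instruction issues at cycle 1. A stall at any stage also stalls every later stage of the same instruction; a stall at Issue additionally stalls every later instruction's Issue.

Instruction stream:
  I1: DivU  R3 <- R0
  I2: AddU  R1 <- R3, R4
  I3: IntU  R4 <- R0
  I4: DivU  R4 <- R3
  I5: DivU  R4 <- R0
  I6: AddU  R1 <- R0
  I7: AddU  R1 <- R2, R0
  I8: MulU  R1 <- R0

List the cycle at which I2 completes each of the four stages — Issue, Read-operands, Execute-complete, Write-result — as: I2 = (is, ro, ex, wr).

I2 = (2, 11, 13, 14)

I1  is:1  ro:2  ex:9  wr:10
I2  is:2  ro:11  ex:13  wr:14  — RAW R3: wait I1 write@10
I3  is:3  ro:4  ex:5  wr:12  — WAR R4: wait I2 read@11
I4  is:13  ro:14  ex:21  wr:22  — WAW R4: wait I3 write@12
I5  is:23  ro:24  ex:31  wr:32  — struct: DivU busy until I4 writes@22
I6  is:24  ro:25  ex:27  wr:28
I7  is:29  ro:30  ex:32  wr:33  — struct: AddU busy until I6 writes@28
I8  is:34  ro:35  ex:38  wr:39  — WAW R1: wait I7 write@33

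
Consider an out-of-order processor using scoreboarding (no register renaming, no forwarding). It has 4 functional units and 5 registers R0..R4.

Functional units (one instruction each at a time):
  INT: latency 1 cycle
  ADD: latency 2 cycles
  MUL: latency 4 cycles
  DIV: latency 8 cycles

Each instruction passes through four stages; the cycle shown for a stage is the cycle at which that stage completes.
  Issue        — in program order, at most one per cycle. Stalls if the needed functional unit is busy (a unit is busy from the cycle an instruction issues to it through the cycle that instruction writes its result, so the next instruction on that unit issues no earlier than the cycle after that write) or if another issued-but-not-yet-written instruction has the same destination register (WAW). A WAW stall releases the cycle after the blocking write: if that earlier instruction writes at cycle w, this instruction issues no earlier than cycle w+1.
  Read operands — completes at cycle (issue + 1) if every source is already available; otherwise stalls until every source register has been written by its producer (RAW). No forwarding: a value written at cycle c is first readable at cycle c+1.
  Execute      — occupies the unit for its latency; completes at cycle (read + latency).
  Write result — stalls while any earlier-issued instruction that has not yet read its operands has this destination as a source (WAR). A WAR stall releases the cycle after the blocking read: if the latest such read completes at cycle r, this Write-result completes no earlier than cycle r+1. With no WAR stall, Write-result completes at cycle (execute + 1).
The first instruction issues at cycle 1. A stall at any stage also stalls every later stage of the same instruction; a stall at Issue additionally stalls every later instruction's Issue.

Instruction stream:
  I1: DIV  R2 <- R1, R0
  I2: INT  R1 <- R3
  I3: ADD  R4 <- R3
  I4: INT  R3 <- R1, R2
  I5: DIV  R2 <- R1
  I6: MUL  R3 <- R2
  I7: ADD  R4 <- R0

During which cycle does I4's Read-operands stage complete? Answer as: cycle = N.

cycle = 12

  I1 | 1 | 2 | 10 | 11
  I2 | 2 | 3 | 4 | 5
  I3 | 3 | 4 | 6 | 7
  I4 | 6 | 12 | 13 | 14   struct: INT busy until I2 writes@5 · RAW R2: wait I1 write@11
  I5 | 12 | 13 | 21 | 22   struct: DIV busy until I1 writes@11
  I6 | 15 | 23 | 27 | 28   WAW R3: wait I4 write@14 · RAW R2: wait I5 write@22
  I7 | 16 | 17 | 19 | 20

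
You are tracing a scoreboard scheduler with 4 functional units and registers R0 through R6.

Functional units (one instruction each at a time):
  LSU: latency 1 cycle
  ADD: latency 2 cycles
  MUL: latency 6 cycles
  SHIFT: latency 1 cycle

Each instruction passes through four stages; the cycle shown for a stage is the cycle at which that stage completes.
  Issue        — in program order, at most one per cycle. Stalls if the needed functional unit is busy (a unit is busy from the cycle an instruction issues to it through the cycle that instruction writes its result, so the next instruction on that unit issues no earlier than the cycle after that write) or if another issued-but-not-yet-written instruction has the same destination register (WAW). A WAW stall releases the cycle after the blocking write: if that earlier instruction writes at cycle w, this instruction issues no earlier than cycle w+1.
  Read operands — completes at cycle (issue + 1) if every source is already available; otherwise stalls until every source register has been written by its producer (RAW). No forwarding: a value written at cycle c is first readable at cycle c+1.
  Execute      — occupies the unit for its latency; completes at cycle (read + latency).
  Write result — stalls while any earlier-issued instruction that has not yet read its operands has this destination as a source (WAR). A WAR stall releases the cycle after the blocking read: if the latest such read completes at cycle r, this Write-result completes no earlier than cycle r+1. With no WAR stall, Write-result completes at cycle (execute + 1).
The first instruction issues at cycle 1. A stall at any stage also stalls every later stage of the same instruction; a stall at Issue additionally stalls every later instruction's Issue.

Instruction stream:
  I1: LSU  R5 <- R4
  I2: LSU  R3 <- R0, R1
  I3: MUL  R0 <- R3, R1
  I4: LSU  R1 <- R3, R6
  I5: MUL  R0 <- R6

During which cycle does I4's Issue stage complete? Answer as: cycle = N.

I1 -> (1, 2, 3, 4)
I2 -> (5, 6, 7, 8)  // struct: LSU busy until I1 writes@4
I3 -> (6, 9, 15, 16)  // RAW R3: wait I2 write@8
I4 -> (9, 10, 11, 12)  // struct: LSU busy until I2 writes@8
I5 -> (17, 18, 24, 25)  // struct: MUL busy until I3 writes@16

cycle = 9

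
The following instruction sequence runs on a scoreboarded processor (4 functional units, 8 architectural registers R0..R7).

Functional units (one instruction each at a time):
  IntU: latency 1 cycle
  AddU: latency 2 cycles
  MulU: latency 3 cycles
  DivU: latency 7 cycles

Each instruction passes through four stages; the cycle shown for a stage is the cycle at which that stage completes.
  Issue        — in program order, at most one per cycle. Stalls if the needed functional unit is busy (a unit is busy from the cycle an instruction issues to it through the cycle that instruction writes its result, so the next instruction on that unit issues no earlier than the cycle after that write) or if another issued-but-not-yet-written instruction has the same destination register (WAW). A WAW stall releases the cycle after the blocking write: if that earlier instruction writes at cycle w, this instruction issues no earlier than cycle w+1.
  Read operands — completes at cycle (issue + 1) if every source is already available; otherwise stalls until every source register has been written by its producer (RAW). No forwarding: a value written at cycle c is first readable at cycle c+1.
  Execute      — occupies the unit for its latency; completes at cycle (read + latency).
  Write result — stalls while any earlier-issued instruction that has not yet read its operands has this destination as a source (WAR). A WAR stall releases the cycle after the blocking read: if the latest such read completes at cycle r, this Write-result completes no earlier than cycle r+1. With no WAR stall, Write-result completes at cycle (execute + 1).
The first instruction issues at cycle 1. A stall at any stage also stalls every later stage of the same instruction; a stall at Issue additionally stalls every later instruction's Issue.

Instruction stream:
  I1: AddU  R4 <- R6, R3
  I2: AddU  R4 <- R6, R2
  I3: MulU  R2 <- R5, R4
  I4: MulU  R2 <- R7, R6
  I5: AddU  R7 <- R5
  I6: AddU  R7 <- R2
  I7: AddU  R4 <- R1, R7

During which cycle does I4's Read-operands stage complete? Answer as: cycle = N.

cycle = 17

[1] I1 issues→AddU
[2] I1 reads
[4] I1 exec-done
[5] I1 writes R4
[6] I2 issues→AddU
[7] I2 reads, I3 issues→MulU
[9] I2 exec-done
[10] I2 writes R4
[11] I3 reads
[14] I3 exec-done
[15] I3 writes R2
[16] I4 issues→MulU
[17] I4 reads, I5 issues→AddU
[18] I5 reads
[20] I4 exec-done, I5 exec-done
[21] I4 writes R2, I5 writes R7
[22] I6 issues→AddU
[23] I6 reads
[25] I6 exec-done
[26] I6 writes R7
[27] I7 issues→AddU
[28] I7 reads
[30] I7 exec-done
[31] I7 writes R4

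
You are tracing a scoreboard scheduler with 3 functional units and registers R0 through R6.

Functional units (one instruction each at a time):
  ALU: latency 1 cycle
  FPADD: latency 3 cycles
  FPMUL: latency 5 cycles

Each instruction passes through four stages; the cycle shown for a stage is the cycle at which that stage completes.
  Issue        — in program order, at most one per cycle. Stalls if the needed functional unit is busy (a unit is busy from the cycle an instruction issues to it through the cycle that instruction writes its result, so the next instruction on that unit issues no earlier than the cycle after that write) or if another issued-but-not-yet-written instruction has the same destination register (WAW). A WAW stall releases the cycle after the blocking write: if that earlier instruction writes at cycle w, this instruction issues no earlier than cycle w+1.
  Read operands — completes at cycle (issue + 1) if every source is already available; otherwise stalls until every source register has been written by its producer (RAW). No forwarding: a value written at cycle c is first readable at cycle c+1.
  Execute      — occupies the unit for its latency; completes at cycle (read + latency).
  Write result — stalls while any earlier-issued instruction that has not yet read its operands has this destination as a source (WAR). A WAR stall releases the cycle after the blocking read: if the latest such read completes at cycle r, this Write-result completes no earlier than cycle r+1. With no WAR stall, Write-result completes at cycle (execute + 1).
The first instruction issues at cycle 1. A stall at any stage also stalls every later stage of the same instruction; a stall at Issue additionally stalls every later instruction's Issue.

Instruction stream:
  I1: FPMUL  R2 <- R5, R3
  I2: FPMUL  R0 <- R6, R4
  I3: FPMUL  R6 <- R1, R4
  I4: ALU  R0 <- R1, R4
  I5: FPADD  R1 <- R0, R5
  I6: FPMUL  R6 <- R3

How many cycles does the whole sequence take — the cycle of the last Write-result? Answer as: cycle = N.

cycle = 32

[I1] 1/2/7/8
[I2] 9/10/15/16  (struct: FPMUL busy until I1 writes@8)
[I3] 17/18/23/24  (struct: FPMUL busy until I2 writes@16)
[I4] 18/19/20/21
[I5] 19/22/25/26  (RAW R0: wait I4 write@21)
[I6] 25/26/31/32  (struct: FPMUL busy until I3 writes@24)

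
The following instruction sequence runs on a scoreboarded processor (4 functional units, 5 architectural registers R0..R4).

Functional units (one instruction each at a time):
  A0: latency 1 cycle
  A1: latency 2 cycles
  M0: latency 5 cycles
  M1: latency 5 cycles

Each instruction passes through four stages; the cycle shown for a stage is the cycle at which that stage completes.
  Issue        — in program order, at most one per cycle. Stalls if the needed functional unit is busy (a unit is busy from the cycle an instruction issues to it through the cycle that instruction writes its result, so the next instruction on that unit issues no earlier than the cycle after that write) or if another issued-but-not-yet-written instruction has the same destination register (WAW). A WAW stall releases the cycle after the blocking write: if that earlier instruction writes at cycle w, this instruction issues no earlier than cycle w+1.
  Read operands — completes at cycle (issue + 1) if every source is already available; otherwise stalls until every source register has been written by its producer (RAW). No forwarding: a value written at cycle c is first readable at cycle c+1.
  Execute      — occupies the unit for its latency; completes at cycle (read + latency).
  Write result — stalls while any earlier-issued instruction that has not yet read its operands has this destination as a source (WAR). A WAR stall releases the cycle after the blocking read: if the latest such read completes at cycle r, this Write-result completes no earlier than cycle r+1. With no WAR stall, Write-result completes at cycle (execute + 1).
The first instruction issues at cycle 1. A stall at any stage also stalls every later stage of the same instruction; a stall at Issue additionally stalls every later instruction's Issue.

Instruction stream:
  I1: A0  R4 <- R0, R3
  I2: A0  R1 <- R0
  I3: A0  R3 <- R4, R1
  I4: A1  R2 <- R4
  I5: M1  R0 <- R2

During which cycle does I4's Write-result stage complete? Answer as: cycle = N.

cycle = 14

1) issue 1, read 2, done 3, write 4
2) issue 5, read 6, done 7, write 8  <struct: A0 busy until I1 writes@4>
3) issue 9, read 10, done 11, write 12  <struct: A0 busy until I2 writes@8>
4) issue 10, read 11, done 13, write 14
5) issue 11, read 15, done 20, write 21  <RAW R2: wait I4 write@14>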